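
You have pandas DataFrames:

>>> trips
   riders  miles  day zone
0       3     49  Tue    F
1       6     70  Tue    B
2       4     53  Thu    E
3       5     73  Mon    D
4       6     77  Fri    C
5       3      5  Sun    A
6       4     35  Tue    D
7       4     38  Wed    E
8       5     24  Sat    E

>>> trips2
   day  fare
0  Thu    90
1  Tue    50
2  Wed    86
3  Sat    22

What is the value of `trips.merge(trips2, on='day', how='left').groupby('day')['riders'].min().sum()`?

merge on 'day' (how='left') → 9 rows:
   riders  miles  day zone  fare
0       3     49  Tue    F  50.0
1       6     70  Tue    B  50.0
2       4     53  Thu    E  90.0
3       5     73  Mon    D   NaN
4       6     77  Fri    C   NaN
5       3      5  Sun    A   NaN
6       4     35  Tue    D  50.0
7       4     38  Wed    E  86.0
8       5     24  Sat    E  22.0
group by day, min of riders:
day
Fri    6
Mon    5
Sat    5
Sun    3
Thu    4
Tue    3
Wed    4
Name: riders, dtype: int64
So sum() = 30.

30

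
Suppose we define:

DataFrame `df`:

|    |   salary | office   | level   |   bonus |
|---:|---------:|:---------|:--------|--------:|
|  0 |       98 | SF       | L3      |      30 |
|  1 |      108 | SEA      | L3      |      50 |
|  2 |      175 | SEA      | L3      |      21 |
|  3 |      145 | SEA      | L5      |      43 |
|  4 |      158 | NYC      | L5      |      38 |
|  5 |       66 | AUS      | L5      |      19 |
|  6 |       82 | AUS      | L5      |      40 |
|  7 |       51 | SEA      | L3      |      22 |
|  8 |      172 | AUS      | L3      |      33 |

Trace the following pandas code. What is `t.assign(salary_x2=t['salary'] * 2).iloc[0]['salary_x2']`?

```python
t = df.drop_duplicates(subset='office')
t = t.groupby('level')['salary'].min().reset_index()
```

drop duplicate office (keep=first):
   salary office level  bonus
0      98     SF    L3     30
1     108    SEA    L3     50
4     158    NYC    L5     38
5      66    AUS    L5     19
group by level, min of salary:
level
L3    98
L5    66
Name: salary, dtype: int64
reset_index():
  level  salary
0    L3      98
1    L5      66
add column salary_x2 = t['salary'] * 2:
  level  salary  salary_x2
0    L3      98        196
1    L5      66        132
Hence 196.

196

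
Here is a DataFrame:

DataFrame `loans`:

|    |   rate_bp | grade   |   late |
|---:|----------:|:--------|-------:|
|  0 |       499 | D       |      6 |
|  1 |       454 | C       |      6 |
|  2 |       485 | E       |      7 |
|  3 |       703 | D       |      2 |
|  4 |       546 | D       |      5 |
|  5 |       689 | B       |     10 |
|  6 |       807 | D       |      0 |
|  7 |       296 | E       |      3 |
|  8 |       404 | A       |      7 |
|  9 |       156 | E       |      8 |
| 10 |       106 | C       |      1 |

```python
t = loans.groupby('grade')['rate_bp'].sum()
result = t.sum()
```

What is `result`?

group by grade, sum of rate_bp:
grade
A     404
B     689
C     560
D    2555
E     937
Name: rate_bp, dtype: int64
Then the sum of the resulting series: 5145

5145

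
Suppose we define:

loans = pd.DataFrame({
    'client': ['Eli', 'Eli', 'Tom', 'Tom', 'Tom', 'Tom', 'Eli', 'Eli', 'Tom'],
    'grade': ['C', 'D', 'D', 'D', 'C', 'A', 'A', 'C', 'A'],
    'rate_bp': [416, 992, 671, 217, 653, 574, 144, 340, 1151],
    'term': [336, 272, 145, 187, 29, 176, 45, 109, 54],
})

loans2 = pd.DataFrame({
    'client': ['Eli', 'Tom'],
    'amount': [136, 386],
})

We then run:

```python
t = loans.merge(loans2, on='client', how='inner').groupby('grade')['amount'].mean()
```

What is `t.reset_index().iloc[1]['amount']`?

219.333333333

merge on 'client' (how='inner') → 9 rows:
  client grade  rate_bp  term  amount
0    Eli     C      416   336     136
1    Eli     D      992   272     136
2    Tom     D      671   145     386
3    Tom     D      217   187     386
4    Tom     C      653    29     386
5    Tom     A      574   176     386
6    Eli     A      144    45     136
7    Eli     C      340   109     136
8    Tom     A     1151    54     386
group by grade, mean of amount:
grade
A    302.666667
C    219.333333
D    302.666667
Name: amount, dtype: float64
reset_index():
  grade      amount
0     A  302.666667
1     C  219.333333
2     D  302.666667
Reading off the value at position 1, column 'amount', we get 219.333333333.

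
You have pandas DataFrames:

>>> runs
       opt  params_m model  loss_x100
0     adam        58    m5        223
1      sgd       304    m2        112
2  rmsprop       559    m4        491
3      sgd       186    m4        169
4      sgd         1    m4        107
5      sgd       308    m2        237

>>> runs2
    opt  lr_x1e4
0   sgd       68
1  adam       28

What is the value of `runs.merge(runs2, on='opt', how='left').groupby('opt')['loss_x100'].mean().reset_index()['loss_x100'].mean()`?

merge on 'opt' (how='left') → 6 rows:
       opt  params_m model  loss_x100  lr_x1e4
0     adam        58    m5        223     28.0
1      sgd       304    m2        112     68.0
2  rmsprop       559    m4        491      NaN
3      sgd       186    m4        169     68.0
4      sgd         1    m4        107     68.0
5      sgd       308    m2        237     68.0
group by opt, mean of loss_x100:
opt
adam       223.00
rmsprop    491.00
sgd        156.25
Name: loss_x100, dtype: float64
reset_index():
       opt  loss_x100
0     adam     223.00
1  rmsprop     491.00
2      sgd     156.25
Taking the mean of column 'loss_x100' gives 290.083333333.

290.083333333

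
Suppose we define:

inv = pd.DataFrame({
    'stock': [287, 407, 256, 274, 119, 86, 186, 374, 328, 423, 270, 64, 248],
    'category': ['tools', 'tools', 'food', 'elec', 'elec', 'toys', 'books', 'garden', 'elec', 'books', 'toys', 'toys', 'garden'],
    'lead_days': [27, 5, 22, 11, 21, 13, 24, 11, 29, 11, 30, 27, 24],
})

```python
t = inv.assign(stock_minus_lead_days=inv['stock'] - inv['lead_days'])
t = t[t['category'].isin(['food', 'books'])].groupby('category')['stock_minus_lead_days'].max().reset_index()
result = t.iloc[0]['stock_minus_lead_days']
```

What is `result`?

add column stock_minus_lead_days = inv['stock'] - inv['lead_days']:
    stock category  lead_days  stock_minus_lead_days
0     287    tools         27                    260
1     407    tools          5                    402
2     256     food         22                    234
3     274     elec         11                    263
4     119     elec         21                     98
5      86     toys         13                     73
6     186    books         24                    162
7     374   garden         11                    363
8     328     elec         29                    299
9     423    books         11                    412
10    270     toys         30                    240
11     64     toys         27                     37
12    248   garden         24                    224
filter rows where category in ['food', 'books']:
   stock category  lead_days  stock_minus_lead_days
2    256     food         22                    234
6    186    books         24                    162
9    423    books         11                    412
group by category, max of stock_minus_lead_days:
category
books    412
food     234
Name: stock_minus_lead_days, dtype: int64
reset_index():
  category  stock_minus_lead_days
0    books                    412
1     food                    234
Taking the value at position 0, column 'stock_minus_lead_days' gives 412.

412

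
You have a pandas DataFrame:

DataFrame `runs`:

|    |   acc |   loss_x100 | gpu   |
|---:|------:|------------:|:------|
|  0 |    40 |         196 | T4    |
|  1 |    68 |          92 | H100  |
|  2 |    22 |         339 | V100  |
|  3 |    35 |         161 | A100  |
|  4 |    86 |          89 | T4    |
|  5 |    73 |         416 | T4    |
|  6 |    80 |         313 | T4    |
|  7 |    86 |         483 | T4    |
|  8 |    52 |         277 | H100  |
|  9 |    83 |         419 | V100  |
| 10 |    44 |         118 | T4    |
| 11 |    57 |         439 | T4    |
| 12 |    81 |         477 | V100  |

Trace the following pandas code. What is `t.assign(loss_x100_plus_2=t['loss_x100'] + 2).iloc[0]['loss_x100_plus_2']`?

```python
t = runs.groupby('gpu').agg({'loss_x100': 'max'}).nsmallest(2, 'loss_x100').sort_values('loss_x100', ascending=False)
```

279

group by gpu, max of loss_x100:
      loss_x100
gpu            
A100        161
H100        277
T4          483
V100        477
take 2 rows with smallest loss_x100:
      loss_x100
gpu            
A100        161
H100        277
sort by loss_x100 descending:
      loss_x100
gpu            
H100        277
A100        161
add column loss_x100_plus_2 = t['loss_x100'] + 2:
      loss_x100  loss_x100_plus_2
gpu                              
H100        277               279
A100        161               163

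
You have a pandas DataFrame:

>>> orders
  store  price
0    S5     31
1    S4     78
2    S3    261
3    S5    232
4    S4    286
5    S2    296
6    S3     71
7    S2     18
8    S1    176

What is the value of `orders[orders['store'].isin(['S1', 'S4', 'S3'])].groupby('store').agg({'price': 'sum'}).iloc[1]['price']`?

332

filter rows where store in ['S1', 'S4', 'S3']:
  store  price
1    S4     78
2    S3    261
4    S4    286
6    S3     71
8    S1    176
group by store, sum of price:
       price
store       
S1       176
S3       332
S4       364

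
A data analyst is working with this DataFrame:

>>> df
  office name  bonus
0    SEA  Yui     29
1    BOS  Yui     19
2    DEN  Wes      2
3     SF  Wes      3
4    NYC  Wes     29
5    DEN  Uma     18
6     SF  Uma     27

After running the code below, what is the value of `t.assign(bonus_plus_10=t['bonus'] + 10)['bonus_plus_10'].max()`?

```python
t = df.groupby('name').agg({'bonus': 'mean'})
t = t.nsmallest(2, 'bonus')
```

32.5

group by name, mean of bonus:
          bonus
name           
Uma   22.500000
Wes   11.333333
Yui   24.000000
take 2 rows with smallest bonus:
          bonus
name           
Wes   11.333333
Uma   22.500000
add column bonus_plus_10 = t['bonus'] + 10:
          bonus  bonus_plus_10
name                          
Wes   11.333333      21.333333
Uma   22.500000      32.500000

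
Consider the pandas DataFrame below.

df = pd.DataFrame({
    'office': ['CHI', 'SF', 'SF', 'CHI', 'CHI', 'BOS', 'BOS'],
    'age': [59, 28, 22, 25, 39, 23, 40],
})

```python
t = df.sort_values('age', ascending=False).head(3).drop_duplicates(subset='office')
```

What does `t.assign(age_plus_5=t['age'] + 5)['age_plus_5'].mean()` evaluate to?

54.5

sort by age descending:
  office  age
0    CHI   59
6    BOS   40
4    CHI   39
1     SF   28
3    CHI   25
5    BOS   23
2     SF   22
take first 3 rows:
  office  age
0    CHI   59
6    BOS   40
4    CHI   39
drop duplicate office (keep=first):
  office  age
0    CHI   59
6    BOS   40
add column age_plus_5 = t['age'] + 5:
  office  age  age_plus_5
0    CHI   59          64
6    BOS   40          45
Then the mean of column 'age_plus_5': 54.5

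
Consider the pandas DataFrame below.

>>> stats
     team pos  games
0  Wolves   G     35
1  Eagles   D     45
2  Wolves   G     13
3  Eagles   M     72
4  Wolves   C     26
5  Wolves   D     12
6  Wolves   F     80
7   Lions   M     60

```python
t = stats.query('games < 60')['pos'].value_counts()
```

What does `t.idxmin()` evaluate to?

filter rows where games < 60:
     team pos  games
0  Wolves   G     35
1  Eagles   D     45
2  Wolves   G     13
4  Wolves   C     26
5  Wolves   D     12
value_counts of pos:
pos
G    2
D    2
C    1
Name: count, dtype: int64
Then the label with the smallest value: C

C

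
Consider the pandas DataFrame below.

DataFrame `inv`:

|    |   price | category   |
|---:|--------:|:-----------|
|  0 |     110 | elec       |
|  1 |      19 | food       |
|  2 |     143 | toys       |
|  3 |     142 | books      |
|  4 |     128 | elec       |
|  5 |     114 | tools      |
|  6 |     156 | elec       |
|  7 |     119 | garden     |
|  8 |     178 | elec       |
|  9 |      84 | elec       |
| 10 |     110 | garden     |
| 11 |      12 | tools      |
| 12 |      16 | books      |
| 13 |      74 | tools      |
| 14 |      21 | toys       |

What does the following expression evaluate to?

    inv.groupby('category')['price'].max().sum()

group by category, max of price:
category
books     142
elec      178
food       19
garden    119
tools     114
toys      143
Name: price, dtype: int64
Finally, sum of the resulting series = 715.

715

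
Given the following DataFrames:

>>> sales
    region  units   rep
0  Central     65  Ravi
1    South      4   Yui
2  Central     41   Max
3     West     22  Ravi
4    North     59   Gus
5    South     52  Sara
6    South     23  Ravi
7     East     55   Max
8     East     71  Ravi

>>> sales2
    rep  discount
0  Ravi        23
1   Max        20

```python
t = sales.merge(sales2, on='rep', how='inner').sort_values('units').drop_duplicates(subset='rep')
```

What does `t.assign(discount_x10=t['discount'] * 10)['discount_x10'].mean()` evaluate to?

215.0

merge on 'rep' (how='inner') → 6 rows:
    region  units   rep  discount
0  Central     65  Ravi        23
1  Central     41   Max        20
2     West     22  Ravi        23
3    South     23  Ravi        23
4     East     55   Max        20
5     East     71  Ravi        23
sort by units:
    region  units   rep  discount
2     West     22  Ravi        23
3    South     23  Ravi        23
1  Central     41   Max        20
4     East     55   Max        20
0  Central     65  Ravi        23
5     East     71  Ravi        23
drop duplicate rep (keep=first):
    region  units   rep  discount
2     West     22  Ravi        23
1  Central     41   Max        20
add column discount_x10 = t['discount'] * 10:
    region  units   rep  discount  discount_x10
2     West     22  Ravi        23           230
1  Central     41   Max        20           200
So mean() = 215.0.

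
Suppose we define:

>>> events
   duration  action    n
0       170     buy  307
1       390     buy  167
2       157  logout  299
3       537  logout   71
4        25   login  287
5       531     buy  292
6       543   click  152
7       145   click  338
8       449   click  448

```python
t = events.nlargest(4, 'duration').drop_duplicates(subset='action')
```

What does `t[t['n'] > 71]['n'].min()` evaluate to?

take 4 rows with largest duration:
   duration  action    n
6       543   click  152
3       537  logout   71
5       531     buy  292
8       449   click  448
drop duplicate action (keep=first):
   duration  action    n
6       543   click  152
3       537  logout   71
5       531     buy  292
filter rows where n > 71:
   duration action    n
6       543  click  152
5       531    buy  292
Taking the min of column 'n' gives 152.

152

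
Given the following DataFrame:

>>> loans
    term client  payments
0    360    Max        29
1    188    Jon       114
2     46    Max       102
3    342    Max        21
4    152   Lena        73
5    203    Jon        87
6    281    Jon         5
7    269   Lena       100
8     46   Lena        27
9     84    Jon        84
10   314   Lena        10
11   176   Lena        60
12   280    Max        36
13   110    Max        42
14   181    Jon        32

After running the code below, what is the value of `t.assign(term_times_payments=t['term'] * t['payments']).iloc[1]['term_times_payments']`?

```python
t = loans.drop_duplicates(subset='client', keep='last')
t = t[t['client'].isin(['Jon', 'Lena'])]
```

drop duplicate client (keep=last):
    term client  payments
11   176   Lena        60
13   110    Max        42
14   181    Jon        32
filter rows where client in ['Jon', 'Lena']:
    term client  payments
11   176   Lena        60
14   181    Jon        32
add column term_times_payments = t['term'] * t['payments']:
    term client  payments  term_times_payments
11   176   Lena        60                10560
14   181    Jon        32                 5792

5792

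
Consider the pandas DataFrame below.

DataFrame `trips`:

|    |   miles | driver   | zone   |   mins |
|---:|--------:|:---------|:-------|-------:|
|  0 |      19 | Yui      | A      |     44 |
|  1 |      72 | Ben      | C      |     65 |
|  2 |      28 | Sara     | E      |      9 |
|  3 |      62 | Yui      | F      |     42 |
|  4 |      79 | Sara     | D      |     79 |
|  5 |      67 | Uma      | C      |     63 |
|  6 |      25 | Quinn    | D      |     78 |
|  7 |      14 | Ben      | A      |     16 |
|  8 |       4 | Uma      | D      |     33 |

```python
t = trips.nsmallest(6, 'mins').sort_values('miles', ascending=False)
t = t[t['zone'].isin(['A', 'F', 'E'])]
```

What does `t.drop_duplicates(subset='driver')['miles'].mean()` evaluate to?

34.6666666667

take 6 rows with smallest mins:
   miles driver zone  mins
2     28   Sara    E     9
7     14    Ben    A    16
8      4    Uma    D    33
3     62    Yui    F    42
0     19    Yui    A    44
5     67    Uma    C    63
sort by miles descending:
   miles driver zone  mins
5     67    Uma    C    63
3     62    Yui    F    42
2     28   Sara    E     9
0     19    Yui    A    44
7     14    Ben    A    16
8      4    Uma    D    33
filter rows where zone in ['A', 'F', 'E']:
   miles driver zone  mins
3     62    Yui    F    42
2     28   Sara    E     9
0     19    Yui    A    44
7     14    Ben    A    16
drop duplicate driver (keep=first):
   miles driver zone  mins
3     62    Yui    F    42
2     28   Sara    E     9
7     14    Ben    A    16
The mean of column 'miles' is 34.6666666667.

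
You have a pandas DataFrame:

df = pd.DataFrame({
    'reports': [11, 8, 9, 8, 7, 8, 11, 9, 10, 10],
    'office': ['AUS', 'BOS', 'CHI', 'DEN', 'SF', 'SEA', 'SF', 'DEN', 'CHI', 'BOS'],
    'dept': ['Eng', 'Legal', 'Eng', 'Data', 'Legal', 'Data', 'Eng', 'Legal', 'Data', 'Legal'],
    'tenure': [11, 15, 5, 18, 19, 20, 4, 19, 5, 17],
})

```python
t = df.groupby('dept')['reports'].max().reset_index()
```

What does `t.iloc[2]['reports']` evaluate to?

10

group by dept, max of reports:
dept
Data     10
Eng      11
Legal    10
Name: reports, dtype: int64
reset_index():
    dept  reports
0   Data       10
1    Eng       11
2  Legal       10
Hence 10.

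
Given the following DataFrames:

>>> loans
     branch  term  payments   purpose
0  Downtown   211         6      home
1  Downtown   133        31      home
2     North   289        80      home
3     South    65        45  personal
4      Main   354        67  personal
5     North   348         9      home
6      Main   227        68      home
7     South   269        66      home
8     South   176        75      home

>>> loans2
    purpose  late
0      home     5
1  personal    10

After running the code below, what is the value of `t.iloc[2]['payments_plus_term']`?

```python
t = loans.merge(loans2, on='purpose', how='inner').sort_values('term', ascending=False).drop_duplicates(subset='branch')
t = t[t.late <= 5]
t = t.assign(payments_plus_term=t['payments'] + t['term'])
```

merge on 'purpose' (how='inner') → 9 rows:
     branch  term  payments   purpose  late
0  Downtown   211         6      home     5
1  Downtown   133        31      home     5
2     North   289        80      home     5
3     South    65        45  personal    10
4      Main   354        67  personal    10
5     North   348         9      home     5
6      Main   227        68      home     5
7     South   269        66      home     5
8     South   176        75      home     5
sort by term descending:
     branch  term  payments   purpose  late
4      Main   354        67  personal    10
5     North   348         9      home     5
2     North   289        80      home     5
7     South   269        66      home     5
6      Main   227        68      home     5
0  Downtown   211         6      home     5
8     South   176        75      home     5
1  Downtown   133        31      home     5
3     South    65        45  personal    10
drop duplicate branch (keep=first):
     branch  term  payments   purpose  late
4      Main   354        67  personal    10
5     North   348         9      home     5
7     South   269        66      home     5
0  Downtown   211         6      home     5
filter rows where late <= 5:
     branch  term  payments purpose  late
5     North   348         9    home     5
7     South   269        66    home     5
0  Downtown   211         6    home     5
add column payments_plus_term = t['payments'] + t['term']:
     branch  term  payments purpose  late  payments_plus_term
5     North   348         9    home     5                 357
7     South   269        66    home     5                 335
0  Downtown   211         6    home     5                 217
Then the value at position 2, column 'payments_plus_term': 217

217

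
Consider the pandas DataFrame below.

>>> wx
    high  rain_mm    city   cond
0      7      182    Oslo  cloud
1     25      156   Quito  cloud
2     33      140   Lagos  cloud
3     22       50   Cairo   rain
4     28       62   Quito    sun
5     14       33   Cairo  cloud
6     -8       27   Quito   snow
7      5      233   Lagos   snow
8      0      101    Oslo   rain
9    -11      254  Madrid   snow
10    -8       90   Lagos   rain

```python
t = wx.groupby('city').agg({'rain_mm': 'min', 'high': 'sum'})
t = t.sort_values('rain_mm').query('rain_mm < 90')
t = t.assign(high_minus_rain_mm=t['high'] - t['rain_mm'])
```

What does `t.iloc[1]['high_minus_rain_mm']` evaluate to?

group by city: min(rain_mm), sum(high):
        rain_mm  high
city                 
Cairo        33    36
Lagos        90    30
Madrid      254   -11
Oslo        101     7
Quito        27    45
sort by rain_mm:
        rain_mm  high
city                 
Quito        27    45
Cairo        33    36
Lagos        90    30
Oslo        101     7
Madrid      254   -11
filter rows where rain_mm < 90:
       rain_mm  high
city                
Quito       27    45
Cairo       33    36
add column high_minus_rain_mm = t['high'] - t['rain_mm']:
       rain_mm  high  high_minus_rain_mm
city                                    
Quito       27    45                  18
Cairo       33    36                   3

3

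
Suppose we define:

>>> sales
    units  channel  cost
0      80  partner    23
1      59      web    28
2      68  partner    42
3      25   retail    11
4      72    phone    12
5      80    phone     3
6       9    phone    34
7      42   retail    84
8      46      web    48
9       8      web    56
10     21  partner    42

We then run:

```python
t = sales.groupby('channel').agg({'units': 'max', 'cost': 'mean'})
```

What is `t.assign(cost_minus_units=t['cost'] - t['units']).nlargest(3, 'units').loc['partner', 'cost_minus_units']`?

group by channel: max(units), mean(cost):
         units       cost
channel                  
partner     80  35.666667
phone       80  16.333333
retail      42  47.500000
web         59  44.000000
add column cost_minus_units = t['cost'] - t['units']:
         units       cost  cost_minus_units
channel                                    
partner     80  35.666667        -44.333333
phone       80  16.333333        -63.666667
retail      42  47.500000          5.500000
web         59  44.000000        -15.000000
take 3 rows with largest units:
         units       cost  cost_minus_units
channel                                    
partner     80  35.666667        -44.333333
phone       80  16.333333        -63.666667
web         59  44.000000        -15.000000

-44.3333333333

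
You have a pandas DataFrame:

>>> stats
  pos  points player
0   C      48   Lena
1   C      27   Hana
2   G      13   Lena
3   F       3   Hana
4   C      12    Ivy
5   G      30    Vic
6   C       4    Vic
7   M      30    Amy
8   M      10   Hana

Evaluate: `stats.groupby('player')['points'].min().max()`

30

group by player, min of points:
player
Amy     30
Hana     3
Ivy     12
Lena    13
Vic      4
Name: points, dtype: int64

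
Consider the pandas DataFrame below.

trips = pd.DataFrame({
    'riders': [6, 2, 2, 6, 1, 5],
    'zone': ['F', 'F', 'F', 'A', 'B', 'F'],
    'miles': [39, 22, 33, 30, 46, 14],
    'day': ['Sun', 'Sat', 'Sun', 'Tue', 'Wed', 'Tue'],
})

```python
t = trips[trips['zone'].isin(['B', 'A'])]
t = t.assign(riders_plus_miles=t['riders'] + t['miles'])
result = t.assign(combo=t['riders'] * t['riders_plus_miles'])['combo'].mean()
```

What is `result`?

filter rows where zone in ['B', 'A']:
   riders zone  miles  day
3       6    A     30  Tue
4       1    B     46  Wed
add column riders_plus_miles = t['riders'] + t['miles']:
   riders zone  miles  day  riders_plus_miles
3       6    A     30  Tue                 36
4       1    B     46  Wed                 47
add column combo = t['riders'] * t['riders_plus_miles']:
   riders zone  miles  day  riders_plus_miles  combo
3       6    A     30  Tue                 36    216
4       1    B     46  Wed                 47     47
The mean of column 'combo' is 131.5.

131.5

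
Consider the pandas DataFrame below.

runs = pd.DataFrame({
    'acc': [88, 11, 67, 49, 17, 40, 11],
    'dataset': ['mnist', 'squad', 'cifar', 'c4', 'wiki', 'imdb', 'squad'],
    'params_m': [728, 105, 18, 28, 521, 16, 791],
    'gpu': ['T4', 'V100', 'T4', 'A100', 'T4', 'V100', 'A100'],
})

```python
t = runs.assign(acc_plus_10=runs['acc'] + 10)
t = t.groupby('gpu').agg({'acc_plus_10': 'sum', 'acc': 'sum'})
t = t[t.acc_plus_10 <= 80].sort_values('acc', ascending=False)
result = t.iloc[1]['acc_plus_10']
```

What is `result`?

71

add column acc_plus_10 = runs['acc'] + 10:
   acc dataset  params_m   gpu  acc_plus_10
0   88   mnist       728    T4           98
1   11   squad       105  V100           21
2   67   cifar        18    T4           77
3   49      c4        28  A100           59
4   17    wiki       521    T4           27
5   40    imdb        16  V100           50
6   11   squad       791  A100           21
group by gpu: sum(acc_plus_10), sum(acc):
      acc_plus_10  acc
gpu                   
A100           80   60
T4            202  172
V100           71   51
filter rows where acc_plus_10 <= 80:
      acc_plus_10  acc
gpu                   
A100           80   60
V100           71   51
sort by acc descending:
      acc_plus_10  acc
gpu                   
A100           80   60
V100           71   51
Taking the value at position 1, column 'acc_plus_10' gives 71.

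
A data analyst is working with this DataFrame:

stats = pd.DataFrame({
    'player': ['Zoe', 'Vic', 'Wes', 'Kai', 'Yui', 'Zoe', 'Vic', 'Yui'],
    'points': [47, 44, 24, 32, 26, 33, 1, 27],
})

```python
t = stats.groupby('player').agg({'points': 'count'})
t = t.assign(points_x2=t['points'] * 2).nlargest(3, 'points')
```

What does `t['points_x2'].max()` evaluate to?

4

group by player, count of points:
        points
player        
Kai          1
Vic          2
Wes          1
Yui          2
Zoe          2
add column points_x2 = t['points'] * 2:
        points  points_x2
player                   
Kai          1          2
Vic          2          4
Wes          1          2
Yui          2          4
Zoe          2          4
take 3 rows with largest points:
        points  points_x2
player                   
Vic          2          4
Yui          2          4
Zoe          2          4
Finally, max of column 'points_x2' = 4.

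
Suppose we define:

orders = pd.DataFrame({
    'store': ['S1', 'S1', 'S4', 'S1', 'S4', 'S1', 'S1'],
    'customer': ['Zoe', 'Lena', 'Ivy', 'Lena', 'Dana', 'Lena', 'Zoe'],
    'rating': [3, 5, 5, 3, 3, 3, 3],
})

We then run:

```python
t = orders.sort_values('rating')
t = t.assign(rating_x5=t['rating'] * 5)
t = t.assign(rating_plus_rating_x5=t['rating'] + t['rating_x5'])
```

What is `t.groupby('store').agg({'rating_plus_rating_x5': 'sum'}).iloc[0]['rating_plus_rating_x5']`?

102

sort by rating:
  store customer  rating
0    S1      Zoe       3
3    S1     Lena       3
4    S4     Dana       3
5    S1     Lena       3
6    S1      Zoe       3
1    S1     Lena       5
2    S4      Ivy       5
add column rating_x5 = t['rating'] * 5:
  store customer  rating  rating_x5
0    S1      Zoe       3         15
3    S1     Lena       3         15
4    S4     Dana       3         15
5    S1     Lena       3         15
6    S1      Zoe       3         15
1    S1     Lena       5         25
2    S4      Ivy       5         25
add column rating_plus_rating_x5 = t['rating'] + t['rating_x5']:
  store customer  rating  rating_x5  rating_plus_rating_x5
0    S1      Zoe       3         15                     18
3    S1     Lena       3         15                     18
4    S4     Dana       3         15                     18
5    S1     Lena       3         15                     18
6    S1      Zoe       3         15                     18
1    S1     Lena       5         25                     30
2    S4      Ivy       5         25                     30
group by store, sum of rating_plus_rating_x5:
       rating_plus_rating_x5
store                       
S1                       102
S4                        48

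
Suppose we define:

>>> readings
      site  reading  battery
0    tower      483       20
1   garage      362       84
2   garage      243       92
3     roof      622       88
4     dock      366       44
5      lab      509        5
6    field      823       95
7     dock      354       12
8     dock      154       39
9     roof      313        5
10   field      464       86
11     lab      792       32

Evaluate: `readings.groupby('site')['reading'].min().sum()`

group by site, min of reading:
site
dock      154
field     464
garage    243
lab       509
roof      313
tower     483
Name: reading, dtype: int64
So sum() = 2166.

2166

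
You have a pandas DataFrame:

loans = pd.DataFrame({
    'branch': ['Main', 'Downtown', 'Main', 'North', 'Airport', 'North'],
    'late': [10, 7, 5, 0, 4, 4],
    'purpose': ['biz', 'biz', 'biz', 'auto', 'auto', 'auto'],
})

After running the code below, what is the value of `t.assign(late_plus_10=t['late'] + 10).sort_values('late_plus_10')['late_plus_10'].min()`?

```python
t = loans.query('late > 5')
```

filter rows where late > 5:
     branch  late purpose
0      Main    10     biz
1  Downtown     7     biz
add column late_plus_10 = t['late'] + 10:
     branch  late purpose  late_plus_10
0      Main    10     biz            20
1  Downtown     7     biz            17
sort by late_plus_10:
     branch  late purpose  late_plus_10
1  Downtown     7     biz            17
0      Main    10     biz            20
Finally, min of column 'late_plus_10' = 17.

17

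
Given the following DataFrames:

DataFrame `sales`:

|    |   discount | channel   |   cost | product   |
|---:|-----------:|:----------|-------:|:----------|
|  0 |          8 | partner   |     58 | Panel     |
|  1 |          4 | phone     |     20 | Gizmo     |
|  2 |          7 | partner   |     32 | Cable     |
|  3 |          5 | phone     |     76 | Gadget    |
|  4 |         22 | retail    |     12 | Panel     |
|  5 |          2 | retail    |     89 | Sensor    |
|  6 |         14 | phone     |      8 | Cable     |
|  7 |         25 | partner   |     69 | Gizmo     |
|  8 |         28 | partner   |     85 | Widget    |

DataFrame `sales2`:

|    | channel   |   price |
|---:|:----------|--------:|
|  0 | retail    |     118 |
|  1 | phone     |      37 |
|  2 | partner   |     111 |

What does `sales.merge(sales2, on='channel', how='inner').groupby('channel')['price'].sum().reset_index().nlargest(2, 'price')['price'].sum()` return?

merge on 'channel' (how='inner') → 9 rows:
   discount  channel  cost product  price
0         8  partner    58   Panel    111
1         4    phone    20   Gizmo     37
2         7  partner    32   Cable    111
3         5    phone    76  Gadget     37
4        22   retail    12   Panel    118
5         2   retail    89  Sensor    118
6        14    phone     8   Cable     37
7        25  partner    69   Gizmo    111
8        28  partner    85  Widget    111
group by channel, sum of price:
channel
partner    444
phone      111
retail     236
Name: price, dtype: int64
reset_index():
   channel  price
0  partner    444
1    phone    111
2   retail    236
take 2 rows with largest price:
   channel  price
0  partner    444
2   retail    236
The sum of column 'price' is 680.

680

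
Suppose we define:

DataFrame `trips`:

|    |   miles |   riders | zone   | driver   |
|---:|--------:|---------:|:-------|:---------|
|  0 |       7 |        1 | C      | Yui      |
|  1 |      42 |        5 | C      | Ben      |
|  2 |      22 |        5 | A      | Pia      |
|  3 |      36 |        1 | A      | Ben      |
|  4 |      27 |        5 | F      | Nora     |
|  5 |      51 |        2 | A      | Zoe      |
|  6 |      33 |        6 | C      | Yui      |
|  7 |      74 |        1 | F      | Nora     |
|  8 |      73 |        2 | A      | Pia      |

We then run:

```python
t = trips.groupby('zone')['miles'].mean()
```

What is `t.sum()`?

123.333333333

group by zone, mean of miles:
zone
A    45.500000
C    27.333333
F    50.500000
Name: miles, dtype: float64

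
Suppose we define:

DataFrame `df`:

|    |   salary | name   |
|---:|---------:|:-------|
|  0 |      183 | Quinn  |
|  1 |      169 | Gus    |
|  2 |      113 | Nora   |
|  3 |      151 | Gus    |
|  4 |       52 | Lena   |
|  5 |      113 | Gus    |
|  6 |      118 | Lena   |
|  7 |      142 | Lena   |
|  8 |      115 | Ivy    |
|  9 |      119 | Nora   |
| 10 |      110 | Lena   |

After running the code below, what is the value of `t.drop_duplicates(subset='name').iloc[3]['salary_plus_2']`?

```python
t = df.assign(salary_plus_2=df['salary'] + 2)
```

add column salary_plus_2 = df['salary'] + 2:
    salary   name  salary_plus_2
0      183  Quinn            185
1      169    Gus            171
2      113   Nora            115
3      151    Gus            153
4       52   Lena             54
5      113    Gus            115
6      118   Lena            120
7      142   Lena            144
8      115    Ivy            117
9      119   Nora            121
10     110   Lena            112
drop duplicate name (keep=first):
   salary   name  salary_plus_2
0     183  Quinn            185
1     169    Gus            171
2     113   Nora            115
4      52   Lena             54
8     115    Ivy            117
The value at position 3, column 'salary_plus_2' is 54.

54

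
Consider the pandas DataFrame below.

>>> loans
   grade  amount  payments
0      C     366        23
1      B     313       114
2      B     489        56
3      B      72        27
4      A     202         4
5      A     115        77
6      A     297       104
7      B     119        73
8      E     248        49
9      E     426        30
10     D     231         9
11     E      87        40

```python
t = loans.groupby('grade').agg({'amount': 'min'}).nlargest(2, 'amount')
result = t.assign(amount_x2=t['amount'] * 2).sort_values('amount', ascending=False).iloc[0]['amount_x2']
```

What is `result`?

group by grade, min of amount:
       amount
grade        
A         115
B          72
C         366
D         231
E          87
take 2 rows with largest amount:
       amount
grade        
C         366
D         231
add column amount_x2 = t['amount'] * 2:
       amount  amount_x2
grade                   
C         366        732
D         231        462
sort by amount descending:
       amount  amount_x2
grade                   
C         366        732
D         231        462

732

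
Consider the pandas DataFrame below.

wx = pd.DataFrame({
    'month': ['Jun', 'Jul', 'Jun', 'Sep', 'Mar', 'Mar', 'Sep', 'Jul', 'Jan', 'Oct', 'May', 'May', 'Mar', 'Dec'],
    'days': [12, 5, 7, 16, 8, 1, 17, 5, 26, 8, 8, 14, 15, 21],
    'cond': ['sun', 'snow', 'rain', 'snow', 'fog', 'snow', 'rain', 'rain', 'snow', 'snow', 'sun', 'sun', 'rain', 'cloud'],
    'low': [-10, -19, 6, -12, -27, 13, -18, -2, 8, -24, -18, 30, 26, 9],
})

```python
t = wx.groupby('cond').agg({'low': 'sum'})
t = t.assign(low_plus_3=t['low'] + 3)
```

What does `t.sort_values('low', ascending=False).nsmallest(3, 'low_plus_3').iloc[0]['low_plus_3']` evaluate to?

-31

group by cond, sum of low:
       low
cond      
cloud    9
fog    -27
rain    12
snow   -34
sun      2
add column low_plus_3 = t['low'] + 3:
       low  low_plus_3
cond                  
cloud    9          12
fog    -27         -24
rain    12          15
snow   -34         -31
sun      2           5
sort by low descending:
       low  low_plus_3
cond                  
rain    12          15
cloud    9          12
sun      2           5
fog    -27         -24
snow   -34         -31
take 3 rows with smallest low_plus_3:
      low  low_plus_3
cond                 
snow  -34         -31
fog   -27         -24
sun     2           5
value at position 0, column 'low_plus_3' → -31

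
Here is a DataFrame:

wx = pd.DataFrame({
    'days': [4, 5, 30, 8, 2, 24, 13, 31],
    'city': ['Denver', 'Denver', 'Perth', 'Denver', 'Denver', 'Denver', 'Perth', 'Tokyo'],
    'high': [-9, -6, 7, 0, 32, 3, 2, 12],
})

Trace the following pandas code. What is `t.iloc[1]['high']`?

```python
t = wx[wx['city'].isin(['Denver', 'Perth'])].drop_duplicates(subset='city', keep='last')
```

2

filter rows where city in ['Denver', 'Perth']:
   days    city  high
0     4  Denver    -9
1     5  Denver    -6
2    30   Perth     7
3     8  Denver     0
4     2  Denver    32
5    24  Denver     3
6    13   Perth     2
drop duplicate city (keep=last):
   days    city  high
5    24  Denver     3
6    13   Perth     2
So iloc[1]['high'] = 2.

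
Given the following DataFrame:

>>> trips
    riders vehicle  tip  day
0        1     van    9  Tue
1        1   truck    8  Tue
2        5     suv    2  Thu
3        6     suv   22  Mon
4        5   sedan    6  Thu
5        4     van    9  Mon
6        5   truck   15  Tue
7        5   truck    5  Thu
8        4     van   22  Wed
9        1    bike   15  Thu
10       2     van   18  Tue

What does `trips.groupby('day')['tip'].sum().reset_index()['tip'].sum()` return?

group by day, sum of tip:
day
Mon    31
Thu    28
Tue    50
Wed    22
Name: tip, dtype: int64
reset_index():
   day  tip
0  Mon   31
1  Thu   28
2  Tue   50
3  Wed   22
The sum of column 'tip' is 131.

131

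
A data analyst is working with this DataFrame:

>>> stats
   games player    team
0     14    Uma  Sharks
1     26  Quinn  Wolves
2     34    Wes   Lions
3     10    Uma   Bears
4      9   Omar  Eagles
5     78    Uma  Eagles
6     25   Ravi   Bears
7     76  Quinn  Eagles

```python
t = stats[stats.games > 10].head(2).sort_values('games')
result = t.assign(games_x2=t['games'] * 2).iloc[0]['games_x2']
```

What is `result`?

filter rows where games > 10:
   games player    team
0     14    Uma  Sharks
1     26  Quinn  Wolves
2     34    Wes   Lions
5     78    Uma  Eagles
6     25   Ravi   Bears
7     76  Quinn  Eagles
take first 2 rows:
   games player    team
0     14    Uma  Sharks
1     26  Quinn  Wolves
sort by games:
   games player    team
0     14    Uma  Sharks
1     26  Quinn  Wolves
add column games_x2 = t['games'] * 2:
   games player    team  games_x2
0     14    Uma  Sharks        28
1     26  Quinn  Wolves        52
Finally, value at position 0, column 'games_x2' = 28.

28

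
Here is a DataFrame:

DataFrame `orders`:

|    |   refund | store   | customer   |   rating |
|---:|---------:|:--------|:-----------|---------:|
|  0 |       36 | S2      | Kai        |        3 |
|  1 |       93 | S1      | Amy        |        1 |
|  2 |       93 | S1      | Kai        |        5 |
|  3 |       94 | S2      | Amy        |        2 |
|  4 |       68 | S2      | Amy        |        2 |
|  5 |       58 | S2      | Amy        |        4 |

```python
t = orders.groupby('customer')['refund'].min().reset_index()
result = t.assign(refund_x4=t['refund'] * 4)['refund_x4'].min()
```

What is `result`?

144

group by customer, min of refund:
customer
Amy    58
Kai    36
Name: refund, dtype: int64
reset_index():
  customer  refund
0      Amy      58
1      Kai      36
add column refund_x4 = t['refund'] * 4:
  customer  refund  refund_x4
0      Amy      58        232
1      Kai      36        144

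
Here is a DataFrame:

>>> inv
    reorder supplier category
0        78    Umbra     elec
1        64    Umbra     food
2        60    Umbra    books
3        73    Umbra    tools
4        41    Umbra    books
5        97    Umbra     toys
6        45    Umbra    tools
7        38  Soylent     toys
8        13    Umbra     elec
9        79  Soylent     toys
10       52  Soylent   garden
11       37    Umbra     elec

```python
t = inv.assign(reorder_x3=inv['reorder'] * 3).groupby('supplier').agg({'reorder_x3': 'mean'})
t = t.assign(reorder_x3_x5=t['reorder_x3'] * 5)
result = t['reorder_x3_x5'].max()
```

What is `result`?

846.666666667

add column reorder_x3 = inv['reorder'] * 3:
    reorder supplier category  reorder_x3
0        78    Umbra     elec         234
1        64    Umbra     food         192
2        60    Umbra    books         180
3        73    Umbra    tools         219
4        41    Umbra    books         123
5        97    Umbra     toys         291
6        45    Umbra    tools         135
7        38  Soylent     toys         114
8        13    Umbra     elec          39
9        79  Soylent     toys         237
10       52  Soylent   garden         156
11       37    Umbra     elec         111
group by supplier, mean of reorder_x3:
          reorder_x3
supplier            
Soylent   169.000000
Umbra     169.333333
add column reorder_x3_x5 = t['reorder_x3'] * 5:
          reorder_x3  reorder_x3_x5
supplier                           
Soylent   169.000000     845.000000
Umbra     169.333333     846.666667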